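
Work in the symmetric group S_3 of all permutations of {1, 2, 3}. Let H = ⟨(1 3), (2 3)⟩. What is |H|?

6

|⟨(1 3)⟩| = 2 and |⟨(2 3)⟩| = 2, so |H| is a multiple of lcm(2, 2) = 2 and divides |G| = 6.
Closing {(1 3), (2 3)} under the group operation gives all of G, so |H| = 6.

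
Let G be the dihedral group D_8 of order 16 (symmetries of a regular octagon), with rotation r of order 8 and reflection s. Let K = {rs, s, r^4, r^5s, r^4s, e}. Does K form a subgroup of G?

No

|K| = 6 does not divide |G| = 16, so by Lagrange K is not a subgroup.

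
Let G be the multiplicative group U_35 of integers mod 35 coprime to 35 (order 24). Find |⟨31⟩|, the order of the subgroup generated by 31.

Compute successive powers of 31 mod 35: 31, 16, 6, 11, 26, 1; 31^6 ≡ 1 (mod 35).
So |⟨31⟩| = 6.

6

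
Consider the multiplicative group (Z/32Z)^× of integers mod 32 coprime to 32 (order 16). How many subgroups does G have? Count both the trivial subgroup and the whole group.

11

|G| = 16, so by Lagrange every subgroup order divides 16. Divisors: 1, 2, 4, 8, 16.
Subgroups by order — order 1: 1; order 2: 3; order 4: 3; order 8: 3; order 16: 1.
Total: 1 + 3 + 3 + 3 + 1 = 11.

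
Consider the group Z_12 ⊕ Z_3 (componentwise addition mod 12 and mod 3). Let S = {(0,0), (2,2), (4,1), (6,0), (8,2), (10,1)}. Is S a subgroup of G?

Yes

|S| = 6 divides |G| = 36, consistent with Lagrange.
S contains the identity, every element's inverse is in S, and S is closed under +: it is a subgroup.
In fact S = ⟨(10,1)⟩.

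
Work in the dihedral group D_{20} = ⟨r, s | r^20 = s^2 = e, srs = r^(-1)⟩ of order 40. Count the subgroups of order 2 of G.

21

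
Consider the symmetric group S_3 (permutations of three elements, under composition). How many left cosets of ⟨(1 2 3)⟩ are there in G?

|⟨(1 2 3)⟩| = 3 and |G| = 6.
By Lagrange, [G : H] = |G|/|H| = 6/3 = 2.

2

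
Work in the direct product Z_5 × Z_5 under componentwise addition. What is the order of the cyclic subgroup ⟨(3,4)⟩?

5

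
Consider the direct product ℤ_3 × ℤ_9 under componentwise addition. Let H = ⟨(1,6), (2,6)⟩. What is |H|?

|⟨(1,6)⟩| = 3 and |⟨(2,6)⟩| = 3, so |H| is a multiple of lcm(3, 3) = 3 and divides |G| = 27.
Closing under the operation: H = {(0,0), (0,3), (0,6), (1,0), (1,3), (1,6), (2,0), (2,3), (2,6)}, so |H| = 9.

9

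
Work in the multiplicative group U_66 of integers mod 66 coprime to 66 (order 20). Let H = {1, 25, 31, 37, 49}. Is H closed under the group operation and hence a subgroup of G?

Yes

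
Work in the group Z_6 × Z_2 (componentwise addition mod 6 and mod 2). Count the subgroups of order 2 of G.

3

|G| = 12 and 2 | 12, so subgroups of order 2 are possible by Lagrange.
The subgroups of order 2 are: {(0,0), (0,1)}; {(0,0), (3,0)}; {(0,0), (3,1)}.
So G has 3 subgroups of order 2.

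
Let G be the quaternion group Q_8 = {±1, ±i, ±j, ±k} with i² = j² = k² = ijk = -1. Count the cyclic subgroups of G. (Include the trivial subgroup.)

5

Group the elements of G by the cyclic subgroup they generate; each cyclic subgroup of order d accounts for φ(d) elements.
Cyclic subgroups by order — order 1: 1; order 2: 1; order 4: 3.
Total: 5.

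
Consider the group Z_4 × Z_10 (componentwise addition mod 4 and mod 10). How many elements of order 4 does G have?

4

An element (a,b) has order lcm(ord(a), ord(b)); count pairs with lcm equal to 4.
Enumerating gives 4 such elements.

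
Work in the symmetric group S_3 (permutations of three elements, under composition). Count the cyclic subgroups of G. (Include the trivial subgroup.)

5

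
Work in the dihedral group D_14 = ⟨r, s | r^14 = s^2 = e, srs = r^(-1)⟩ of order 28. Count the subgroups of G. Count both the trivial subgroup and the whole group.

|G| = 28, so by Lagrange every subgroup order divides 28. Divisors: 1, 2, 4, 7, 14, 28.
Subgroups by order — order 1: 1; order 2: 15; order 4: 7; order 7: 1; order 14: 3; order 28: 1.
Total: 1 + 15 + 7 + 1 + 3 + 1 = 28.

28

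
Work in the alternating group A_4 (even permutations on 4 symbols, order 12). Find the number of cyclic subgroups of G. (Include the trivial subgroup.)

8

A cyclic subgroup of order d is generated by each of its φ(d) elements of order d, so the cyclic subgroups of order d number (#elements of order d)/φ(d).
Cyclic subgroups by order — order 1: 1; order 2: 3; order 3: 4.
Total: 8.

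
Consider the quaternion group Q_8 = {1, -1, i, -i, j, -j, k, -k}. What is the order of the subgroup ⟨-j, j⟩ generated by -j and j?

|⟨-j⟩| = 4 and |⟨j⟩| = 4, so |H| is a multiple of lcm(4, 4) = 4 and divides |G| = 8.
Closing under the operation: H = {1, -1, j, -j}, so |H| = 4.

4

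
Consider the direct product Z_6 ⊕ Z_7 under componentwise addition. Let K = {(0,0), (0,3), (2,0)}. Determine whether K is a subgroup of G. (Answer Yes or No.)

No

(0,3) ∈ K but its inverse (0,4) ∉ K, so K is not a subgroup.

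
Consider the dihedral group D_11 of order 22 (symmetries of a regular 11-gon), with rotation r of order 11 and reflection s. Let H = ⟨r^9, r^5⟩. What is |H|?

11

|⟨r^9⟩| = 11 and |⟨r^5⟩| = 11, so |H| is a multiple of lcm(11, 11) = 11 and divides |G| = 22.
Closing under the operation: H = {e, r, r^2, r^3, r^4, r^5, r^6, r^7, r^8, r^9, r^10}, so |H| = 11.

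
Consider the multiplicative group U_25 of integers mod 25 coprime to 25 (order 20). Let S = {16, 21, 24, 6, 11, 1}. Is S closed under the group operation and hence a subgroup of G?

|S| = 6 does not divide |G| = 20, so by Lagrange S is not a subgroup.

No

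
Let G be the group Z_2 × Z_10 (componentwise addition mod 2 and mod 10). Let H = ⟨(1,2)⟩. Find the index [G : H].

2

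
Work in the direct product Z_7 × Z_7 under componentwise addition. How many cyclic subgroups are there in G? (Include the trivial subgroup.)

9

Each element a generates a cyclic subgroup ⟨a⟩; distinct elements may generate the same one (a cyclic group of order d has φ(d) generators).
Cyclic subgroups by order — order 1: 1; order 7: 8.
Total: 9.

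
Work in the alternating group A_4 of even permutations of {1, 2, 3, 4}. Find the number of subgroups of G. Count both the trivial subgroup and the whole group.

10

|G| = 12, so by Lagrange every subgroup order divides 12. Divisors: 1, 2, 3, 4, 6, 12.
Subgroups by order — order 1: 1; order 2: 3; order 3: 4; order 4: 1; order 6: 0; order 12: 1.
Total: 1 + 3 + 4 + 1 + 0 + 1 = 10.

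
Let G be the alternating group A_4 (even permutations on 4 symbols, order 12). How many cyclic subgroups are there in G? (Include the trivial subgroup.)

8

Each element a generates a cyclic subgroup ⟨a⟩; distinct elements may generate the same one (a cyclic group of order d has φ(d) generators).
Cyclic subgroups by order — order 1: 1; order 2: 3; order 3: 4.
Total: 8.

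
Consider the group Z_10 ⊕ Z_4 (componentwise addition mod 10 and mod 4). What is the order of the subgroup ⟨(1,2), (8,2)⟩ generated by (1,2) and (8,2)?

20

|⟨(1,2)⟩| = 10 and |⟨(8,2)⟩| = 10, so |H| is a multiple of lcm(10, 10) = 10 and divides |G| = 40.
Closing under the operation: H = {(0,0), (0,2), (1,0), (1,2), (2,0), (2,2), (3,0), (3,2), (4,0), (4,2), (5,0), (5,2), (6,0), (6,2), (7,0), (7,2), (8,0), (8,2), (9,0), (9,2)}, so |H| = 20.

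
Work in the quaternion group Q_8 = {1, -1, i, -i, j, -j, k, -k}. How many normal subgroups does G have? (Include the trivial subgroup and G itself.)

6

G has 6 subgroups. Checking conjugation-invariance by order — order 1: 1/1 normal; order 2: 1/1 normal; order 4: 3/3 normal; order 8: 1/1 normal.
Total normal subgroups: 6.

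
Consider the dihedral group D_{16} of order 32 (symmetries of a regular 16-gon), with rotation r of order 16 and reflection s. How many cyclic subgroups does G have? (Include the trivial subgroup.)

Group the elements of G by the cyclic subgroup they generate; each cyclic subgroup of order d accounts for φ(d) elements.
Cyclic subgroups by order — order 1: 1; order 2: 17; order 4: 1; order 8: 1; order 16: 1.
Total: 21.

21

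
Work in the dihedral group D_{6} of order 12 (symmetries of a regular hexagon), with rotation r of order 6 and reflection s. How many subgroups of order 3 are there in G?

1

|G| = 12 and 3 | 12, so subgroups of order 3 are possible by Lagrange.
The subgroups of order 3 are: {e, r^2, r^4}.
So G has 1 subgroup of order 3.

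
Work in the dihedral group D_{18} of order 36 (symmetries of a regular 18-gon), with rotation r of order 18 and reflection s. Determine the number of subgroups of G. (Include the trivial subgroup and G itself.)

45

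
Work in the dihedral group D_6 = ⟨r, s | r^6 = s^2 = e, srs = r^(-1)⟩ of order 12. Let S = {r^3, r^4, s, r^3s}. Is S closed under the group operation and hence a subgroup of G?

No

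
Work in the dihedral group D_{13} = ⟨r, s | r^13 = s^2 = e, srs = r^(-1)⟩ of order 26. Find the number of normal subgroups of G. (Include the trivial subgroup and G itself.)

G has 16 subgroups. Checking conjugation-invariance by order — order 1: 1/1 normal; order 2: 0/13 normal; order 13: 1/1 normal; order 26: 1/1 normal.
Total normal subgroups: 3.

3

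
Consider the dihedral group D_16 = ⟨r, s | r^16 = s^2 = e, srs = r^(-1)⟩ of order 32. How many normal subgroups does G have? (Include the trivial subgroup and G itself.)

8

G has 36 subgroups. Checking conjugation-invariance by order — order 1: 1/1 normal; order 2: 1/17 normal; order 4: 1/9 normal; order 8: 1/5 normal; order 16: 3/3 normal; order 32: 1/1 normal.
Total normal subgroups: 8.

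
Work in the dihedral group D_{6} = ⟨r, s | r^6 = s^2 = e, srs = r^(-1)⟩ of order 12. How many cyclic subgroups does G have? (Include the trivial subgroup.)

10

Each element a generates a cyclic subgroup ⟨a⟩; distinct elements may generate the same one (a cyclic group of order d has φ(d) generators).
Cyclic subgroups by order — order 1: 1; order 2: 7; order 3: 1; order 6: 1.
Total: 10.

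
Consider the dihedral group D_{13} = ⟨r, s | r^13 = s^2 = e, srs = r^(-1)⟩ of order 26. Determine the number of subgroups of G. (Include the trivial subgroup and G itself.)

16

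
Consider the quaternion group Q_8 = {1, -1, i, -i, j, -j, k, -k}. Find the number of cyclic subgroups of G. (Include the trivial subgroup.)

5

A cyclic subgroup of order d is generated by each of its φ(d) elements of order d, so the cyclic subgroups of order d number (#elements of order d)/φ(d).
Cyclic subgroups by order — order 1: 1; order 2: 1; order 4: 3.
Total: 5.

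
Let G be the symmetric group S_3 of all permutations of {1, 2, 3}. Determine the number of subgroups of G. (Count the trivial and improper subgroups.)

|G| = 6, so by Lagrange every subgroup order divides 6. Divisors: 1, 2, 3, 6.
Subgroups by order — order 1: 1; order 2: 3; order 3: 1; order 6: 1.
Total: 1 + 3 + 1 + 1 = 6.

6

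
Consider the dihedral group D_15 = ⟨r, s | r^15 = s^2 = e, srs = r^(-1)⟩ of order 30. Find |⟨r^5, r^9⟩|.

15

|⟨r^5⟩| = 3 and |⟨r^9⟩| = 5, so |H| is a multiple of lcm(3, 5) = 15 and divides |G| = 30.
Closing under the operation: H = {e, r, r^2, r^3, r^4, r^5, r^6, r^7, r^8, r^9, r^10, r^11, r^12, r^13, r^14}, so |H| = 15.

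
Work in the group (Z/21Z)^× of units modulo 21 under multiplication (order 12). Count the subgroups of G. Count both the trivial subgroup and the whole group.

10

|G| = 12, so by Lagrange every subgroup order divides 12. Divisors: 1, 2, 3, 4, 6, 12.
Subgroups by order — order 1: 1; order 2: 3; order 3: 1; order 4: 1; order 6: 3; order 12: 1.
Total: 1 + 3 + 1 + 1 + 3 + 1 = 10.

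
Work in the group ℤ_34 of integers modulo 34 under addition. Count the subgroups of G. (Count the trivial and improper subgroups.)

4

Subgroups of the cyclic group ℤ_34 correspond bijectively to divisors of 34.
Divisors of 34: 1, 2, 17, 34.
So ℤ_34 has 4 subgroups.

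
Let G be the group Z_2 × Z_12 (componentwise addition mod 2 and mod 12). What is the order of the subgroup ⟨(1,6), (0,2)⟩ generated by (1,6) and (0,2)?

12

|⟨(1,6)⟩| = 2 and |⟨(0,2)⟩| = 6, so |H| is a multiple of lcm(2, 6) = 6 and divides |G| = 24.
Closing under the operation: H = {(0,0), (0,2), (0,4), (0,6), (0,8), (0,10), (1,0), (1,2), (1,4), (1,6), (1,8), (1,10)}, so |H| = 12.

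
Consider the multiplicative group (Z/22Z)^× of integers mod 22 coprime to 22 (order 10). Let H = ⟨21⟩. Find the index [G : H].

5

|⟨21⟩| = 2 and |G| = 10.
By Lagrange, [G : H] = |G|/|H| = 10/2 = 5.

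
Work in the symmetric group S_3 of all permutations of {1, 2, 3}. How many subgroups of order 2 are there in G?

3

|G| = 6 and 2 | 6, so subgroups of order 2 are possible by Lagrange.
The subgroups of order 2 are: {e, (1 2)}; {e, (1 3)}; {e, (2 3)}.
So G has 3 subgroups of order 2.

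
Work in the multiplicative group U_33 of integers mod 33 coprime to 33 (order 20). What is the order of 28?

Compute successive powers of 28 mod 33: 28, 25, 7, 31, 10, 16, 19, 4, …; 28^10 ≡ 1 (mod 33).
So |⟨28⟩| = 10.

10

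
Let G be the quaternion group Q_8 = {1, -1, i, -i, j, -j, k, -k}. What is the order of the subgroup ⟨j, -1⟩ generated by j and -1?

|⟨j⟩| = 4 and |⟨-1⟩| = 2, so |H| is a multiple of lcm(4, 2) = 4 and divides |G| = 8.
Closing under the operation: H = {1, -1, j, -j}, so |H| = 4.

4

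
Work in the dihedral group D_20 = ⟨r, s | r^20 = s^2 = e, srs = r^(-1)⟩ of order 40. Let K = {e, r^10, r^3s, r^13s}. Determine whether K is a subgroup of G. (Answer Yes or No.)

Yes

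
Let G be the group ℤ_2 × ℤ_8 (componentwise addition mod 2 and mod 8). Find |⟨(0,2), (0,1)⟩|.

8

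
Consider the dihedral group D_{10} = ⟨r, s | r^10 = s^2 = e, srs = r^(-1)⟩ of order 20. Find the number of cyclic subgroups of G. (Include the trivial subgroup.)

14

Each element a generates a cyclic subgroup ⟨a⟩; distinct elements may generate the same one (a cyclic group of order d has φ(d) generators).
Cyclic subgroups by order — order 1: 1; order 2: 11; order 5: 1; order 10: 1.
Total: 14.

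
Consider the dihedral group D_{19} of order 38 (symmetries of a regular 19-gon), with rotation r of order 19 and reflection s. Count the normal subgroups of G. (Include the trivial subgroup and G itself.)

G has 22 subgroups. Checking conjugation-invariance by order — order 1: 1/1 normal; order 2: 0/19 normal; order 19: 1/1 normal; order 38: 1/1 normal.
Total normal subgroups: 3.

3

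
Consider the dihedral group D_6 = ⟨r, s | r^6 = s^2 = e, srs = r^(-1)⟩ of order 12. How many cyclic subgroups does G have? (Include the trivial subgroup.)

Group the elements of G by the cyclic subgroup they generate; each cyclic subgroup of order d accounts for φ(d) elements.
Cyclic subgroups by order — order 1: 1; order 2: 7; order 3: 1; order 6: 1.
Total: 10.

10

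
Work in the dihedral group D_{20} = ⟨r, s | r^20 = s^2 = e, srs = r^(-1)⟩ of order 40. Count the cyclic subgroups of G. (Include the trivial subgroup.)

26

A cyclic subgroup of order d is generated by each of its φ(d) elements of order d, so the cyclic subgroups of order d number (#elements of order d)/φ(d).
Cyclic subgroups by order — order 1: 1; order 2: 21; order 4: 1; order 5: 1; order 10: 1; order 20: 1.
Total: 26.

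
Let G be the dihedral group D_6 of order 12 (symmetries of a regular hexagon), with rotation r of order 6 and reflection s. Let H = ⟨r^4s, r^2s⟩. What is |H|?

6

|⟨r^4s⟩| = 2 and |⟨r^2s⟩| = 2, so |H| is a multiple of lcm(2, 2) = 2 and divides |G| = 12.
Closing under the operation: H = {e, r^2, r^4, s, r^2s, r^4s}, so |H| = 6.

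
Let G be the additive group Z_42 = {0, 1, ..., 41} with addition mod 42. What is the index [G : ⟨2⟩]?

2

|⟨2⟩| = 21 and |G| = 42.
By Lagrange, [G : H] = |G|/|H| = 42/21 = 2.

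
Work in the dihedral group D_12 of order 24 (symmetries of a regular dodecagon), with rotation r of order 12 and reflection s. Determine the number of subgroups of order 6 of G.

|G| = 24 and 6 | 24, so subgroups of order 6 are possible by Lagrange.
The subgroups of order 6 are: {e, r^2, r^4, r^6, r^8, r^10}; {e, r^4, r^8, r^2s, r^6s, r^10s}; {e, r^4, r^8, r^3s, r^7s, r^11s}; {e, r^4, r^8, s, r^4s, r^8s}; … (5 in all).
So G has 5 subgroups of order 6.

5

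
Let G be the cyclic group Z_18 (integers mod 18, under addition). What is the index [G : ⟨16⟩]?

|⟨16⟩| = 9 and |G| = 18.
By Lagrange, [G : H] = |G|/|H| = 18/9 = 2.

2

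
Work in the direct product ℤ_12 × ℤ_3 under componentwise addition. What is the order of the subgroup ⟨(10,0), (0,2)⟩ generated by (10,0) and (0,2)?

18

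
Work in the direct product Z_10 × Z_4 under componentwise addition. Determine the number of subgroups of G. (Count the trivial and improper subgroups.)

16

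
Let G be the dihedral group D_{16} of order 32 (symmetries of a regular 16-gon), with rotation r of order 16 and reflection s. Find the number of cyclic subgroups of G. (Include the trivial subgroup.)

Group the elements of G by the cyclic subgroup they generate; each cyclic subgroup of order d accounts for φ(d) elements.
Cyclic subgroups by order — order 1: 1; order 2: 17; order 4: 1; order 8: 1; order 16: 1.
Total: 21.

21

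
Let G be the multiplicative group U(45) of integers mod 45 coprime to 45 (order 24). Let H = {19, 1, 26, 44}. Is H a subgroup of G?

Yes

|H| = 4 divides |G| = 24, consistent with Lagrange.
H contains the identity, every element's inverse is in H, and H is closed under ·: it is a subgroup.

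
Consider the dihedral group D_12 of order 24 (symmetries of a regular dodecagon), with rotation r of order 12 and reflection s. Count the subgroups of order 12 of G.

3

|G| = 24 and 12 | 24, so subgroups of order 12 are possible by Lagrange.
The subgroups of order 12 are: {e, r, r^2, r^3, r^4, r^5, r^6, r^7, r^8, r^9, r^10, r^11}; {e, r^2, r^4, r^6, r^8, r^10, s, r^2s, r^4s, r^6s, r^8s, r^10s}; {e, r^2, r^4, r^6, r^8, r^10, rs, r^3s, r^5s, r^7s, r^9s, r^11s}.
So G has 3 subgroups of order 12.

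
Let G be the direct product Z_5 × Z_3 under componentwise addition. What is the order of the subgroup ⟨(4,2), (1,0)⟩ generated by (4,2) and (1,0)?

15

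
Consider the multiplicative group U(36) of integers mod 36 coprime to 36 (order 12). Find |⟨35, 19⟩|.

4

|⟨35⟩| = 2 and |⟨19⟩| = 2, so |H| is a multiple of lcm(2, 2) = 2 and divides |G| = 12.
Closing under the operation: H = {1, 17, 19, 35}, so |H| = 4.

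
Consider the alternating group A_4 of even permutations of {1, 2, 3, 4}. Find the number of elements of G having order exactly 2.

The elements of order 2 are: (1 2)(3 4), (1 3)(2 4), (1 4)(2 3).
That's 3.

3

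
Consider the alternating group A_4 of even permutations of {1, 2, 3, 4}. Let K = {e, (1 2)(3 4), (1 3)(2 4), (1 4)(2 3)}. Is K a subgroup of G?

Yes

|K| = 4 divides |G| = 12, consistent with Lagrange.
K contains the identity, every element's inverse is in K, and K is closed under ∘: it is a subgroup.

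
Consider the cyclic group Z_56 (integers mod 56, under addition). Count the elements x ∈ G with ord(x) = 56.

In a cyclic group of order 56, the number of elements of order d (for d | 56) is φ(d).
φ(56) = 24.

24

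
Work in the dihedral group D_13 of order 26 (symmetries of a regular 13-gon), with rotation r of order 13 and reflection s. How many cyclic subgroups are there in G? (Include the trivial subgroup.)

15

Group the elements of G by the cyclic subgroup they generate; each cyclic subgroup of order d accounts for φ(d) elements.
Cyclic subgroups by order — order 1: 1; order 2: 13; order 13: 1.
Total: 15.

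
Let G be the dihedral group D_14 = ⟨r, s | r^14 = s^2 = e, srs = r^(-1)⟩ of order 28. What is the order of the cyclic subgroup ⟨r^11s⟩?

Computing powers of r^11s: the smallest k with (r^11s)^k = e is k = 2.

2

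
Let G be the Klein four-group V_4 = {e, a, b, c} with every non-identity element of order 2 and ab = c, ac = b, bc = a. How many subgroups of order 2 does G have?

|G| = 4 and 2 | 4, so subgroups of order 2 are possible by Lagrange.
The subgroups of order 2 are: {e, a}; {e, b}; {e, c}.
So G has 3 subgroups of order 2.

3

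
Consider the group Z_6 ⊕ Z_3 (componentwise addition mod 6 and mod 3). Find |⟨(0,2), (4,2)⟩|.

|⟨(0,2)⟩| = 3 and |⟨(4,2)⟩| = 3, so |H| is a multiple of lcm(3, 3) = 3 and divides |G| = 18.
Closing under the operation: H = {(0,0), (0,1), (0,2), (2,0), (2,1), (2,2), (4,0), (4,1), (4,2)}, so |H| = 9.

9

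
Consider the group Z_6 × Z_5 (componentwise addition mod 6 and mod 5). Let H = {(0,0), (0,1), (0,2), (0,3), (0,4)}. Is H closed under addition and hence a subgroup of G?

Yes

|H| = 5 divides |G| = 30, consistent with Lagrange.
H contains the identity, every element's inverse is in H, and H is closed under +: it is a subgroup.
In fact H = ⟨(0,1)⟩.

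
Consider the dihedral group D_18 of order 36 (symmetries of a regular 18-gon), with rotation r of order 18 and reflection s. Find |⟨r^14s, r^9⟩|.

|⟨r^14s⟩| = 2 and |⟨r^9⟩| = 2, so |H| is a multiple of lcm(2, 2) = 2 and divides |G| = 36.
Closing under the operation: H = {e, r^9, r^5s, r^14s}, so |H| = 4.

4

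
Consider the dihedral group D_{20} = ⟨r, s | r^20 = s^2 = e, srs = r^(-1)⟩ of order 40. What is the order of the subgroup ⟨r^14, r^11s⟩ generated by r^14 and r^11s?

|⟨r^14⟩| = 10 and |⟨r^11s⟩| = 2, so |H| is a multiple of lcm(10, 2) = 10 and divides |G| = 40.
Closing under the operation: H = {e, r^2, r^4, r^6, r^8, r^10, r^12, r^14, r^16, r^18, rs, r^3s, r^5s, r^7s, r^9s, r^11s, r^13s, r^15s, r^17s, r^19s}, so |H| = 20.

20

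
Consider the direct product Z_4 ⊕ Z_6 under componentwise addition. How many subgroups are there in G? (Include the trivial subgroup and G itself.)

16

|G| = 24, so by Lagrange every subgroup order divides 24. Divisors: 1, 2, 3, 4, 6, 8, 12, 24.
Subgroups by order — order 1: 1; order 2: 3; order 3: 1; order 4: 3; order 6: 3; order 8: 1; order 12: 3; order 24: 1.
Total: 1 + 3 + 1 + 3 + 3 + 1 + 3 + 1 = 16.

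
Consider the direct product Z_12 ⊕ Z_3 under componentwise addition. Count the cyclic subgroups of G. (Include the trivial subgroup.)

Each element a generates a cyclic subgroup ⟨a⟩; distinct elements may generate the same one (a cyclic group of order d has φ(d) generators).
Cyclic subgroups by order — order 1: 1; order 2: 1; order 3: 4; order 4: 1; order 6: 4; order 12: 4.
Total: 15.

15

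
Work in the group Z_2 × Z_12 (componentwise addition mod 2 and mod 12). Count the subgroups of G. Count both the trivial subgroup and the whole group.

|G| = 24, so by Lagrange every subgroup order divides 24. Divisors: 1, 2, 3, 4, 6, 8, 12, 24.
Subgroups by order — order 1: 1; order 2: 3; order 3: 1; order 4: 3; order 6: 3; order 8: 1; order 12: 3; order 24: 1.
Total: 1 + 3 + 1 + 3 + 3 + 1 + 3 + 1 = 16.

16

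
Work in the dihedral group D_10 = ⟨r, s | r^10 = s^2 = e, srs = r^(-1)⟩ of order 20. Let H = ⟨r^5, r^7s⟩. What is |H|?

4

|⟨r^5⟩| = 2 and |⟨r^7s⟩| = 2, so |H| is a multiple of lcm(2, 2) = 2 and divides |G| = 20.
Closing under the operation: H = {e, r^5, r^2s, r^7s}, so |H| = 4.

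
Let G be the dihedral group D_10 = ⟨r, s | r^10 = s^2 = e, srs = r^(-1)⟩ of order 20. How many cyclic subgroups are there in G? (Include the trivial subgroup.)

14

Group the elements of G by the cyclic subgroup they generate; each cyclic subgroup of order d accounts for φ(d) elements.
Cyclic subgroups by order — order 1: 1; order 2: 11; order 5: 1; order 10: 1.
Total: 14.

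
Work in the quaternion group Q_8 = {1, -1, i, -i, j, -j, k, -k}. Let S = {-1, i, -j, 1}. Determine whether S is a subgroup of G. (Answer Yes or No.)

-j ∈ S but its inverse j ∉ S, so S is not a subgroup.

No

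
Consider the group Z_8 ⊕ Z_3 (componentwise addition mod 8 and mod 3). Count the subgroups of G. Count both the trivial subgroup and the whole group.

|G| = 24, so by Lagrange every subgroup order divides 24. Divisors: 1, 2, 3, 4, 6, 8, 12, 24.
Subgroups by order — order 1: 1; order 2: 1; order 3: 1; order 4: 1; order 6: 1; order 8: 1; order 12: 1; order 24: 1.
Total: 1 + 1 + 1 + 1 + 1 + 1 + 1 + 1 = 8.

8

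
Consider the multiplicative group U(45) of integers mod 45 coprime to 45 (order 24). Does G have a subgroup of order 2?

Yes

2 | 24. A subgroup of order 2 is {1, 19}.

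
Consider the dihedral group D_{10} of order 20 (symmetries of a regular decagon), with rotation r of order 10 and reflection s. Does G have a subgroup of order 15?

15 does not divide |G| = 20, so by Lagrange no subgroup of order 15 exists.

No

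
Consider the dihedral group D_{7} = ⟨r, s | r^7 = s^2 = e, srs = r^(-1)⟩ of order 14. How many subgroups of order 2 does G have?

|G| = 14 and 2 | 14, so subgroups of order 2 are possible by Lagrange.
The subgroups of order 2 are: {e, r^2s}; {e, r^3s}; {e, r^4s}; {e, r^5s}; … (7 in all).
So G has 7 subgroups of order 2.

7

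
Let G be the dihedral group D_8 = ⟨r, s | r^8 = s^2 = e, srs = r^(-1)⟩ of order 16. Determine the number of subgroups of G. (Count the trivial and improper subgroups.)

19

|G| = 16, so by Lagrange every subgroup order divides 16. Divisors: 1, 2, 4, 8, 16.
Subgroups by order — order 1: 1; order 2: 9; order 4: 5; order 8: 3; order 16: 1.
Total: 1 + 9 + 5 + 3 + 1 = 19.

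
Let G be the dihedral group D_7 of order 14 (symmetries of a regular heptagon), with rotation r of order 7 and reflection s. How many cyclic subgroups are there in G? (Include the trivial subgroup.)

A cyclic subgroup of order d is generated by each of its φ(d) elements of order d, so the cyclic subgroups of order d number (#elements of order d)/φ(d).
Cyclic subgroups by order — order 1: 1; order 2: 7; order 7: 1.
Total: 9.

9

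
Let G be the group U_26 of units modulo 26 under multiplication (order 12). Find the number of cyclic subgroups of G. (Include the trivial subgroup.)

6

Group the elements of G by the cyclic subgroup they generate; each cyclic subgroup of order d accounts for φ(d) elements.
Cyclic subgroups by order — order 1: 1; order 2: 1; order 3: 1; order 4: 1; order 6: 1; order 12: 1.
Total: 6.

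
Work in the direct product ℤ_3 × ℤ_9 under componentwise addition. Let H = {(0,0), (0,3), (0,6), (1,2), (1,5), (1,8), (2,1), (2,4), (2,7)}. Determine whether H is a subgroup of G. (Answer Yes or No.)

Yes

|H| = 9 divides |G| = 27, consistent with Lagrange.
H contains the identity, every element's inverse is in H, and H is closed under +: it is a subgroup.
In fact H = ⟨(2,4)⟩.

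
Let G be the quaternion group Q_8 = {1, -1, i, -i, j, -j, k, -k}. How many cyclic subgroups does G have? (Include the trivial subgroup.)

A cyclic subgroup of order d is generated by each of its φ(d) elements of order d, so the cyclic subgroups of order d number (#elements of order d)/φ(d).
Cyclic subgroups by order — order 1: 1; order 2: 1; order 4: 3.
Total: 5.

5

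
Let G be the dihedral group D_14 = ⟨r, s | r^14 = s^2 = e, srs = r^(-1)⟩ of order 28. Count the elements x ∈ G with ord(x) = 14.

6

The elements of order 14 are: r, r^3, r^5, r^9, r^11, r^13.
That's 6.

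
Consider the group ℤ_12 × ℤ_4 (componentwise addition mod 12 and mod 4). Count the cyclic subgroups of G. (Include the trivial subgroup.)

Group the elements of G by the cyclic subgroup they generate; each cyclic subgroup of order d accounts for φ(d) elements.
Cyclic subgroups by order — order 1: 1; order 2: 3; order 3: 1; order 4: 6; order 6: 3; order 12: 6.
Total: 20.

20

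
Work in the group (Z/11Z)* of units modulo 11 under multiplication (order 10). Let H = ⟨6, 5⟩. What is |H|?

|⟨6⟩| = 10 and |⟨5⟩| = 5, so |H| is a multiple of lcm(10, 5) = 10 and divides |G| = 10.
Closing {6, 5} under the group operation gives all of G, so |H| = 10.

10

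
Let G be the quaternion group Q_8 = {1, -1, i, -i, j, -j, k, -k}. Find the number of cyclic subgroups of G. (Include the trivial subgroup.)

5

A cyclic subgroup of order d is generated by each of its φ(d) elements of order d, so the cyclic subgroups of order d number (#elements of order d)/φ(d).
Cyclic subgroups by order — order 1: 1; order 2: 1; order 4: 3.
Total: 5.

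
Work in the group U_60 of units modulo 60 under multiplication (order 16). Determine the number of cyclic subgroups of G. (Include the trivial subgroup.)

Group the elements of G by the cyclic subgroup they generate; each cyclic subgroup of order d accounts for φ(d) elements.
Cyclic subgroups by order — order 1: 1; order 2: 7; order 4: 4.
Total: 12.

12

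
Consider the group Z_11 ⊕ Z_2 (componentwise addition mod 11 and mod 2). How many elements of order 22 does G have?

10

An element (a,b) has order lcm(ord(a), ord(b)); count pairs with lcm equal to 22.
Enumerating gives 10 such elements.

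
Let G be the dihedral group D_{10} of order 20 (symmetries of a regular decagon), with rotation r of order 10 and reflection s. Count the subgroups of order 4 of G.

5

|G| = 20 and 4 | 20, so subgroups of order 4 are possible by Lagrange.
The subgroups of order 4 are: {e, r^5, r^2s, r^7s}; {e, r^5, r^3s, r^8s}; {e, r^5, r^4s, r^9s}; {e, r^5, s, r^5s}; … (5 in all).
So G has 5 subgroups of order 4.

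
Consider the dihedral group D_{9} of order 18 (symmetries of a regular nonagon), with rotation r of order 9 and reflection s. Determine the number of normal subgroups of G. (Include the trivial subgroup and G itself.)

G has 16 subgroups. Checking conjugation-invariance by order — order 1: 1/1 normal; order 2: 0/9 normal; order 3: 1/1 normal; order 6: 0/3 normal; order 9: 1/1 normal; order 18: 1/1 normal.
Total normal subgroups: 4.

4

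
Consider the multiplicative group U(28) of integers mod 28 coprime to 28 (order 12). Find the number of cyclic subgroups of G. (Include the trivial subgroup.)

8

Group the elements of G by the cyclic subgroup they generate; each cyclic subgroup of order d accounts for φ(d) elements.
Cyclic subgroups by order — order 1: 1; order 2: 3; order 3: 1; order 6: 3.
Total: 8.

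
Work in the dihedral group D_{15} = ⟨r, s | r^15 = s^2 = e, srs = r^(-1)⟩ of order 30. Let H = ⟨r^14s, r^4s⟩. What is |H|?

6

|⟨r^14s⟩| = 2 and |⟨r^4s⟩| = 2, so |H| is a multiple of lcm(2, 2) = 2 and divides |G| = 30.
Closing under the operation: H = {e, r^5, r^10, r^4s, r^9s, r^14s}, so |H| = 6.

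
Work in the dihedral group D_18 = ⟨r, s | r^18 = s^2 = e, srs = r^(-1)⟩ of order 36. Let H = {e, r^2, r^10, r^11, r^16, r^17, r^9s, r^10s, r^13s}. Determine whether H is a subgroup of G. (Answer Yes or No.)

No

r^11 ∈ H but its inverse r^7 ∉ H, so H is not a subgroup.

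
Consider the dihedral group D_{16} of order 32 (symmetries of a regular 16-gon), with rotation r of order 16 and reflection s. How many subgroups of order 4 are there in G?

9

|G| = 32 and 4 | 32, so subgroups of order 4 are possible by Lagrange.
The subgroups of order 4 are: {e, r^8, r^2s, r^10s}; {e, r^8, r^3s, r^11s}; {e, r^4, r^8, r^12}; {e, r^8, r^4s, r^12s}; … (9 in all).
So G has 9 subgroups of order 4.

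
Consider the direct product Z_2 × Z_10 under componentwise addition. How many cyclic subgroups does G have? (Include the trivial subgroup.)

Each element a generates a cyclic subgroup ⟨a⟩; distinct elements may generate the same one (a cyclic group of order d has φ(d) generators).
Cyclic subgroups by order — order 1: 1; order 2: 3; order 5: 1; order 10: 3.
Total: 8.

8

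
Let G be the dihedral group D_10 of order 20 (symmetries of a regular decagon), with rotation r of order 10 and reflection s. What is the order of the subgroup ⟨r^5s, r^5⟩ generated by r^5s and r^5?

|⟨r^5s⟩| = 2 and |⟨r^5⟩| = 2, so |H| is a multiple of lcm(2, 2) = 2 and divides |G| = 20.
Closing under the operation: H = {e, r^5, s, r^5s}, so |H| = 4.

4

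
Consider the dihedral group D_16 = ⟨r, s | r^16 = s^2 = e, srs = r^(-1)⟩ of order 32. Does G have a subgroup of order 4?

4 | 32. A subgroup of order 4 is {e, r^8, r^2s, r^10s}.

Yes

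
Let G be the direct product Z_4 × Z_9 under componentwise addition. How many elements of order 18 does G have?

An element (a,b) has order lcm(ord(a), ord(b)); count pairs with lcm equal to 18.
Enumerating gives 6 such elements.

6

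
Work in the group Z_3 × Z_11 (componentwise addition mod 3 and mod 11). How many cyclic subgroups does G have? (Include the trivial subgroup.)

Group the elements of G by the cyclic subgroup they generate; each cyclic subgroup of order d accounts for φ(d) elements.
Cyclic subgroups by order — order 1: 1; order 3: 1; order 11: 1; order 33: 1.
Total: 4.

4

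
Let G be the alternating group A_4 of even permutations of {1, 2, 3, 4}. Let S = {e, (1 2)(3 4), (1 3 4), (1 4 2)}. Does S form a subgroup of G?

No

(1 3 4) ∈ S but its inverse (1 4 3) ∉ S, so S is not a subgroup.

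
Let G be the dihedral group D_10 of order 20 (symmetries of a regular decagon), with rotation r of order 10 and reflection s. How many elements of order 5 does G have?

4

The elements of order 5 are: r^2, r^4, r^6, r^8.
That's 4.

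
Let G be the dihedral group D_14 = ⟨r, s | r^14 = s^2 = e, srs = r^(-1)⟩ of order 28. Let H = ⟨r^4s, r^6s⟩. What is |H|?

|⟨r^4s⟩| = 2 and |⟨r^6s⟩| = 2, so |H| is a multiple of lcm(2, 2) = 2 and divides |G| = 28.
Closing under the operation: H = {e, r^2, r^4, r^6, r^8, r^10, r^12, s, r^2s, r^4s, r^6s, r^8s, r^10s, r^12s}, so |H| = 14.

14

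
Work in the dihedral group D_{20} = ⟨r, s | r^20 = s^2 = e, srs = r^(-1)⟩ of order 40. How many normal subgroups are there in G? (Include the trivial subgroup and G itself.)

9

G has 48 subgroups. Checking conjugation-invariance by order — order 1: 1/1 normal; order 2: 1/21 normal; order 4: 1/11 normal; order 5: 1/1 normal; order 8: 0/5 normal; order 10: 1/5 normal; order 20: 3/3 normal; order 40: 1/1 normal.
Total normal subgroups: 9.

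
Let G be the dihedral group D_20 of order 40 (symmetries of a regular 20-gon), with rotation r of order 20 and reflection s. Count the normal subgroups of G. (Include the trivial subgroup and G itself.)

9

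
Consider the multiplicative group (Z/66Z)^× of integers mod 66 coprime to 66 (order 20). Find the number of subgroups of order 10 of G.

3

|G| = 20 and 10 | 20, so subgroups of order 10 are possible by Lagrange.
The subgroups of order 10 are: {1, 7, 13, 19, 25, 31, 37, 43, 49, 61}; {1, 17, 25, 29, 31, 35, 37, 41, 49, 65}; {1, 5, 23, 25, 31, 37, 47, 49, 53, 59}.
So G has 3 subgroups of order 10.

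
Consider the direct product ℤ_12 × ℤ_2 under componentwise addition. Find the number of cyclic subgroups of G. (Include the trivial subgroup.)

A cyclic subgroup of order d is generated by each of its φ(d) elements of order d, so the cyclic subgroups of order d number (#elements of order d)/φ(d).
Cyclic subgroups by order — order 1: 1; order 2: 3; order 3: 1; order 4: 2; order 6: 3; order 12: 2.
Total: 12.

12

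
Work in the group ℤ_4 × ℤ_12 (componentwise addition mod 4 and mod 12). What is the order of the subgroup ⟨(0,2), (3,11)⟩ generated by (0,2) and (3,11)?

24

|⟨(0,2)⟩| = 6 and |⟨(3,11)⟩| = 12, so |H| is a multiple of lcm(6, 12) = 12 and divides |G| = 48.
Closing under the operation: H = {(0,0), (0,2), (0,4), (0,6), (0,8), (0,10), (1,1), (1,3), (1,5), (1,7), (1,9), (1,11), (2,0), (2,2), (2,4), (2,6), (2,8), (2,10), (3,1), (3,3), (3,5), (3,7), (3,9), (3,11)}, so |H| = 24.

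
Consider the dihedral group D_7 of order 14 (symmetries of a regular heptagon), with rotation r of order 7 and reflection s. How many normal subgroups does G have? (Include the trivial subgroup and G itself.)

G has 10 subgroups. Checking conjugation-invariance by order — order 1: 1/1 normal; order 2: 0/7 normal; order 7: 1/1 normal; order 14: 1/1 normal.
Total normal subgroups: 3.

3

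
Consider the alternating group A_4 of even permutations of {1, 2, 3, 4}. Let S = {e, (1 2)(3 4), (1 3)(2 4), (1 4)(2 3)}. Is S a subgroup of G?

Yes

|S| = 4 divides |G| = 12, consistent with Lagrange.
S contains the identity, every element's inverse is in S, and S is closed under ∘: it is a subgroup.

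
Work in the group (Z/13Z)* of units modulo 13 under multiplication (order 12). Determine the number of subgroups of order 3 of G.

1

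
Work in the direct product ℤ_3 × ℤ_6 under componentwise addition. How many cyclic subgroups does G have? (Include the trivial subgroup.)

10

Group the elements of G by the cyclic subgroup they generate; each cyclic subgroup of order d accounts for φ(d) elements.
Cyclic subgroups by order — order 1: 1; order 2: 1; order 3: 4; order 6: 4.
Total: 10.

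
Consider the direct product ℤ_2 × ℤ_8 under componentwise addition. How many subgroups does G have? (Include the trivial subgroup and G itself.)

11

|G| = 16, so by Lagrange every subgroup order divides 16. Divisors: 1, 2, 4, 8, 16.
Subgroups by order — order 1: 1; order 2: 3; order 4: 3; order 8: 3; order 16: 1.
Total: 1 + 3 + 3 + 3 + 1 = 11.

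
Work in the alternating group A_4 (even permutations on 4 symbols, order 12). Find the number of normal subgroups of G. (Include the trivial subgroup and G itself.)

G has 10 subgroups. Checking conjugation-invariance by order — order 1: 1/1 normal; order 2: 0/3 normal; order 3: 0/4 normal; order 4: 1/1 normal; order 12: 1/1 normal.
Total normal subgroups: 3.

3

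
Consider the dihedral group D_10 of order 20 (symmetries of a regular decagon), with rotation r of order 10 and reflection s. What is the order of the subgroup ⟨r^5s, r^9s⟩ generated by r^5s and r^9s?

|⟨r^5s⟩| = 2 and |⟨r^9s⟩| = 2, so |H| is a multiple of lcm(2, 2) = 2 and divides |G| = 20.
Closing under the operation: H = {e, r^2, r^4, r^6, r^8, rs, r^3s, r^5s, r^7s, r^9s}, so |H| = 10.

10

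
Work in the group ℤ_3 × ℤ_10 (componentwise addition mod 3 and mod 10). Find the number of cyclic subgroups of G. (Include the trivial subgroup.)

8

A cyclic subgroup of order d is generated by each of its φ(d) elements of order d, so the cyclic subgroups of order d number (#elements of order d)/φ(d).
Cyclic subgroups by order — order 1: 1; order 2: 1; order 3: 1; order 5: 1; order 6: 1; order 10: 1; order 15: 1; order 30: 1.
Total: 8.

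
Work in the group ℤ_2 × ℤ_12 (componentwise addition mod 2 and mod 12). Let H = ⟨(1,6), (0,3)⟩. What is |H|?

|⟨(1,6)⟩| = 2 and |⟨(0,3)⟩| = 4, so |H| is a multiple of lcm(2, 4) = 4 and divides |G| = 24.
Closing under the operation: H = {(0,0), (0,3), (0,6), (0,9), (1,0), (1,3), (1,6), (1,9)}, so |H| = 8.

8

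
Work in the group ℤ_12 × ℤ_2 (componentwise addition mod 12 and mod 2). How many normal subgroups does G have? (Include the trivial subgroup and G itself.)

16

G is abelian, so every subgroup is normal.
G has 16 subgroups in total, hence 16 normal subgroups.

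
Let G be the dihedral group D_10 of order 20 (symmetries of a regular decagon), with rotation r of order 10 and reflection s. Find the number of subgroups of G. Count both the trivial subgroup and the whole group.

|G| = 20, so by Lagrange every subgroup order divides 20. Divisors: 1, 2, 4, 5, 10, 20.
Subgroups by order — order 1: 1; order 2: 11; order 4: 5; order 5: 1; order 10: 3; order 20: 1.
Total: 1 + 11 + 5 + 1 + 3 + 1 = 22.

22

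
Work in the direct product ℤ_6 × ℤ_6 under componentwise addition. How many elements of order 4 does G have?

0

An element (a,b) has order lcm(ord(a), ord(b)); count pairs with lcm equal to 4.
Enumerating gives 0 such elements.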